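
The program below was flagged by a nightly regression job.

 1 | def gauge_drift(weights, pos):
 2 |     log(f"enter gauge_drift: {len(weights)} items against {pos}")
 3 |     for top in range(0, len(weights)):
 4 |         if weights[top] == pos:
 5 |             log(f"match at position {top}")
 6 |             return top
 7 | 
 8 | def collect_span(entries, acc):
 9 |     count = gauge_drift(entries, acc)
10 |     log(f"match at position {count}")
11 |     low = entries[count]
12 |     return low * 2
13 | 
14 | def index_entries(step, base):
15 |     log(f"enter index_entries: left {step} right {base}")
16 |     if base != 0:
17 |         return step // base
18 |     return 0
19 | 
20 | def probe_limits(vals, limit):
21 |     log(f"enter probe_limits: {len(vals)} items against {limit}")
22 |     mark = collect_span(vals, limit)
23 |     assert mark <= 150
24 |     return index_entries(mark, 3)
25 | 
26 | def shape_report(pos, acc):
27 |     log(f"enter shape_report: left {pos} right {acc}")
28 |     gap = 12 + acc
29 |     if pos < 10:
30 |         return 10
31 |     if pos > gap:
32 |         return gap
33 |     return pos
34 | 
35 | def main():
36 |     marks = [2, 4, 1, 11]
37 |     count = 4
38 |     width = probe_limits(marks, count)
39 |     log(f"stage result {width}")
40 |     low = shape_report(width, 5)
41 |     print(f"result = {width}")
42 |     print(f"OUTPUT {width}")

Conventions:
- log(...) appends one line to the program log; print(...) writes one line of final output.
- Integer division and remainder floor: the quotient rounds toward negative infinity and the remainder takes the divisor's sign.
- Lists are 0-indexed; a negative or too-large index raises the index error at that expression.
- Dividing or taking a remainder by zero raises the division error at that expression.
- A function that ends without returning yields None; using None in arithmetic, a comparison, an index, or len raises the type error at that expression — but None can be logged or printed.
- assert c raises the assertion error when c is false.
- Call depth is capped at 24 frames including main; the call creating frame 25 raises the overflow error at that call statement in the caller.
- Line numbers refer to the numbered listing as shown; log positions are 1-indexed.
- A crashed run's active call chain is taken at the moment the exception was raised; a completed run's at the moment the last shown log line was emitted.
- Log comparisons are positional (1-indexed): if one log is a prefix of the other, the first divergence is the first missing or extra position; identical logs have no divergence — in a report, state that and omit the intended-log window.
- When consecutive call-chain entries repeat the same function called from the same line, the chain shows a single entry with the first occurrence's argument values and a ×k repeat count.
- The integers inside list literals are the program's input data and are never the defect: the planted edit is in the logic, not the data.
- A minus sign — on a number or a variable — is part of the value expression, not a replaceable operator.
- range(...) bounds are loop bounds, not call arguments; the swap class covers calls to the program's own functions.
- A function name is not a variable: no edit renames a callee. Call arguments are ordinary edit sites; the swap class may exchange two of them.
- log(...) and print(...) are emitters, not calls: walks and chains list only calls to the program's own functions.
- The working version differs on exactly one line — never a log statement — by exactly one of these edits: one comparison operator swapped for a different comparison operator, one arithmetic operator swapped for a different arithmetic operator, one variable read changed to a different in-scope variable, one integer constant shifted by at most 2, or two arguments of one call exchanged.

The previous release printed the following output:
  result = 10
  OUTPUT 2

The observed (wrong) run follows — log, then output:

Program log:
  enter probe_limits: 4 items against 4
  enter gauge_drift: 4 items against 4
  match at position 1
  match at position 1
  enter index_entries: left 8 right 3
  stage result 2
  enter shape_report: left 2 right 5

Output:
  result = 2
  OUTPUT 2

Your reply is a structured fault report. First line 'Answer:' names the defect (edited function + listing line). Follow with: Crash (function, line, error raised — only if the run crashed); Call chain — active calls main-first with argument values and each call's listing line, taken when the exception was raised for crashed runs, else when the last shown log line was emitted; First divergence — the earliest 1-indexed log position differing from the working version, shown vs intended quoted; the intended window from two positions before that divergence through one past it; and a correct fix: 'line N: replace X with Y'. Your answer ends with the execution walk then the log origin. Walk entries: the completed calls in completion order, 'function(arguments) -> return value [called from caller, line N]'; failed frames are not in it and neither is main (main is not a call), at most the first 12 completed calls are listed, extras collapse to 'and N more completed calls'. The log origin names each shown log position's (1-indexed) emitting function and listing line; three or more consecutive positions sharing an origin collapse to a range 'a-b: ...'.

Answer: the defect is in main at line 41.
Core observation: The logs agree in full; only the final output differs.
Call chain: main -> shape_report(2, 5) (called at line 40).
First divergence: none (the log streams are identical).
Execution walk:
  gauge_drift([2, 4, 1, 11], 4) -> 1  [called from collect_span, line 9]
  collect_span([2, 4, 1, 11], 4) -> 8  [called from probe_limits, line 22]
  index_entries(8, 3) -> 2  [called from probe_limits, line 24]
  probe_limits([2, 4, 1, 11], 4) -> 2  [called from main, line 38]
  shape_report(2, 5) -> 10  [called from main, line 40]
Log origins:
  1: emitted by probe_limits (line 21)
  2: emitted by gauge_drift (line 2)
  3: emitted by gauge_drift (line 5)
  4: emitted by collect_span (line 10)
  5: emitted by index_entries (line 15)
  6: emitted by main (line 39)
  7: emitted by shape_report (line 27)
A correct fix: line 41: replace `width` with `low`.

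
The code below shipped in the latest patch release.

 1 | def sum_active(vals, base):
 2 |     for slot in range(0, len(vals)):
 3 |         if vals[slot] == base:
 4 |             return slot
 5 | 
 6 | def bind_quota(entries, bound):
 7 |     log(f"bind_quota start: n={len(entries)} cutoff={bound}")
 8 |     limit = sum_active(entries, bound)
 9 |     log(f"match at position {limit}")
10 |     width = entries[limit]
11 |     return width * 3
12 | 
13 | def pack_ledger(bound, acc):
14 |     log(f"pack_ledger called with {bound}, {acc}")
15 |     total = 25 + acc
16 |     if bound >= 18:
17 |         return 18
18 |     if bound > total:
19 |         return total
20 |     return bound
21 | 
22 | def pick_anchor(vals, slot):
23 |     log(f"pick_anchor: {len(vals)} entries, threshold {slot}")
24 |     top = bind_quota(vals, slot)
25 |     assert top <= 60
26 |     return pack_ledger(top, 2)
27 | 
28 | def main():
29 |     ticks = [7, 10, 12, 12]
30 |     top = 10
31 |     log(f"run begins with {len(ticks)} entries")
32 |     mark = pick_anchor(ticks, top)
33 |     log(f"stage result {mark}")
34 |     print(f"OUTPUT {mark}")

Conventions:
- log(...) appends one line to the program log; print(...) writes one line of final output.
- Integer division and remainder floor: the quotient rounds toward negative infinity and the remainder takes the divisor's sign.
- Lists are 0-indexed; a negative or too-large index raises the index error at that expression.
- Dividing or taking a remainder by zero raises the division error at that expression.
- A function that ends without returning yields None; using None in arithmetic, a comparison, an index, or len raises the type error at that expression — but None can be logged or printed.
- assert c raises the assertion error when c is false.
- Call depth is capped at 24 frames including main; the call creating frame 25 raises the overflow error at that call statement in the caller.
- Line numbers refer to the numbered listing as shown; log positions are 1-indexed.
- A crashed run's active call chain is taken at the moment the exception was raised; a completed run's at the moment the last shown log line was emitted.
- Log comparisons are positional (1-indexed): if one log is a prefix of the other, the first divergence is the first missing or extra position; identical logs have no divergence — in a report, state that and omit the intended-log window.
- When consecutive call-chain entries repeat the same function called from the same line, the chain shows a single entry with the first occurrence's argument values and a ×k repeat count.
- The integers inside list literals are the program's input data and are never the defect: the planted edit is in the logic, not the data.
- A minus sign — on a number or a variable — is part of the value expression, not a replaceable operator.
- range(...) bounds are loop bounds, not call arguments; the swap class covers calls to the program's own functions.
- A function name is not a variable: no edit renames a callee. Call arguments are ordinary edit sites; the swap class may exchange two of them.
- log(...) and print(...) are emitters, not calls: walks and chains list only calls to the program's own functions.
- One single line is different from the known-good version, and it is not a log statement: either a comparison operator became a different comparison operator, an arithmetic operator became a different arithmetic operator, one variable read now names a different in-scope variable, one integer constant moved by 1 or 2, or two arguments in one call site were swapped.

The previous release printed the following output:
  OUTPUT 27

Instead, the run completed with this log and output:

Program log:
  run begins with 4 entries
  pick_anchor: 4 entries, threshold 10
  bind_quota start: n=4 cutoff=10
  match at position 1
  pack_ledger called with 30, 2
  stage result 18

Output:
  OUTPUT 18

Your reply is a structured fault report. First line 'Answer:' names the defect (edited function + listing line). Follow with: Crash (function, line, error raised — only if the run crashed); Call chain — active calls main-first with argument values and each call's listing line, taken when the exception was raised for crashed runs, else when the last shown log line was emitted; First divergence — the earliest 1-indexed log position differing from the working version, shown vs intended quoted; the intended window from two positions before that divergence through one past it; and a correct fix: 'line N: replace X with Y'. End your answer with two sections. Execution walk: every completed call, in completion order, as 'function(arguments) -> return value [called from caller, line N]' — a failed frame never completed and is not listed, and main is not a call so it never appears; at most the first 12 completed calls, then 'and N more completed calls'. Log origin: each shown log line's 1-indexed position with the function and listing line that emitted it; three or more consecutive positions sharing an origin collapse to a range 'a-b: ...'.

Answer: the defect is in pack_ledger at line 16.
The tell: At log position 6 the runs split — shown 'stage result 18', but the working version logs 'stage result 27'.
Call chain: main.
First divergence: position 6; shown 'stage result 18' vs intended 'stage result 27'.
Intended log window:
  4: match at position 1
  5: pack_ledger called with 30, 2
  6: stage result 27
Execution walk:
  sum_active([7, 10, 12, 12], 10) -> 1  [called from bind_quota, line 8]
  bind_quota([7, 10, 12, 12], 10) -> 30  [called from pick_anchor, line 24]
  pack_ledger(30, 2) -> 18  [called from pick_anchor, line 26]
  pick_anchor([7, 10, 12, 12], 10) -> 18  [called from main, line 32]
Log origin:
  1: emitted by main (line 31)
  2: emitted by pick_anchor (line 23)
  3: emitted by bind_quota (line 7)
  4: emitted by bind_quota (line 9)
  5: emitted by pack_ledger (line 14)
  6: emitted by main (line 33)
A correct fix: line 16: replace `>=` with `<`.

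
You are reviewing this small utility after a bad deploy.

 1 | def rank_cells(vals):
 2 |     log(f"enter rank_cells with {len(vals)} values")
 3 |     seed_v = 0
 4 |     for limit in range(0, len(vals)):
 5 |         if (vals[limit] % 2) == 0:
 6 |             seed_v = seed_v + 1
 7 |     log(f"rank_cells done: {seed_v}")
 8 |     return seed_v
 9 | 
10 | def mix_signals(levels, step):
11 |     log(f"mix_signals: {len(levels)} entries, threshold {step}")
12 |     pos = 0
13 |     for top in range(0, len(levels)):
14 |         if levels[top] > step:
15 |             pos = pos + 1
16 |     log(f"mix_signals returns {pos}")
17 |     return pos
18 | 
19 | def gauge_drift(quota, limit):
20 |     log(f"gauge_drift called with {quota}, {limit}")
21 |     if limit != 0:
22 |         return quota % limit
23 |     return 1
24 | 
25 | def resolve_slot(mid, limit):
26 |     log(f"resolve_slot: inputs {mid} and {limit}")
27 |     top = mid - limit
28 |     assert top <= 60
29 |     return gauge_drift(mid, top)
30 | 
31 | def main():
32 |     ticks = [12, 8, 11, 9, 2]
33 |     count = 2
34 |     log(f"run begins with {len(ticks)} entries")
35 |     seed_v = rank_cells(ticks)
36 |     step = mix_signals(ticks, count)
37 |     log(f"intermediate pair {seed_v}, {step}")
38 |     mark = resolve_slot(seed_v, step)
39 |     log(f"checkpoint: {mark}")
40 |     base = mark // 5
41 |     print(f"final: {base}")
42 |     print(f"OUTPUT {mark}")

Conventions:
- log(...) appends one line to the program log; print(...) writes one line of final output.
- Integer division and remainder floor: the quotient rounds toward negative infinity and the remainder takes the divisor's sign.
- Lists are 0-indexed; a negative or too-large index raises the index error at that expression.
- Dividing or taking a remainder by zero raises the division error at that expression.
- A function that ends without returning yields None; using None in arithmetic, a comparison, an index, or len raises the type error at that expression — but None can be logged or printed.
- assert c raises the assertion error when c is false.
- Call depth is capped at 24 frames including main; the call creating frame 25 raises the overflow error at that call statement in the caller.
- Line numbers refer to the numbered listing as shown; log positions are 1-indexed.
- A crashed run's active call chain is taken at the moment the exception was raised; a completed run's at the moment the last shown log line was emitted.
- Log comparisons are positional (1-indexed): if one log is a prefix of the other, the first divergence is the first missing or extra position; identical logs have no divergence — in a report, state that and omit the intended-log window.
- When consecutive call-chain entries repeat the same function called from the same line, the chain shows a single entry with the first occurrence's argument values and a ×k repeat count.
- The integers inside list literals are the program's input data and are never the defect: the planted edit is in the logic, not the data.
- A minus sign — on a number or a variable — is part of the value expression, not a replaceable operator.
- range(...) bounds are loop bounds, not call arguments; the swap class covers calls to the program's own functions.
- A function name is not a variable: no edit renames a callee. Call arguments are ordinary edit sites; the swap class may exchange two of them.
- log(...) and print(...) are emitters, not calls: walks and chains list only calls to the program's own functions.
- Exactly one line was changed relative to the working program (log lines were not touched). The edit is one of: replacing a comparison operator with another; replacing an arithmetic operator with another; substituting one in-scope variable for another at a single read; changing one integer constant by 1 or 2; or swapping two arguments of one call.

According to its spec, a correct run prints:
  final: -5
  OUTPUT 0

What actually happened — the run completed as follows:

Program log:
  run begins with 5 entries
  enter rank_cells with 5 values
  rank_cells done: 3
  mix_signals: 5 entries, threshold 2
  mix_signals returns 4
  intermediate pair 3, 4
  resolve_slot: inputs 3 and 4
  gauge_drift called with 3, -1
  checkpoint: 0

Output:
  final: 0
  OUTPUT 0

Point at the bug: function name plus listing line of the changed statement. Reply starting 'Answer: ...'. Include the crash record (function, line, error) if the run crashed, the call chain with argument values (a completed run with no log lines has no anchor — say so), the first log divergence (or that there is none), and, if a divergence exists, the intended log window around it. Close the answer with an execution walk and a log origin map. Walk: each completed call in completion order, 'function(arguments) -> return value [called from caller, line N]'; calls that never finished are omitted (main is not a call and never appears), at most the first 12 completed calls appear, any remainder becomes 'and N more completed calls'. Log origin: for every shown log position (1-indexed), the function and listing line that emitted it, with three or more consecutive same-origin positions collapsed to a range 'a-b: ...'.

Answer: the defect is in main at line 40.
Key fact: The two runs log identically and part ways only at the printed values.
Call chain: main.
First divergence: none — the logs agree in full.
Execution walk:
  rank_cells([12, 8, 11, 9, 2]) -> 3  [called from main, line 35]
  mix_signals([12, 8, 11, 9, 2], 2) -> 4  [called from main, line 36]
  gauge_drift(3, -1) -> 0  [called from resolve_slot, line 29]
  resolve_slot(3, 4) -> 0  [called from main, line 38]
Log origins:
  1: emitted by main (line 34)
  2: emitted by rank_cells (line 2)
  3: emitted by rank_cells (line 7)
  4: emitted by mix_signals (line 11)
  5: emitted by mix_signals (line 16)
  6: emitted by main (line 37)
  7: emitted by resolve_slot (line 26)
  8: emitted by gauge_drift (line 20)
  9: emitted by main (line 39)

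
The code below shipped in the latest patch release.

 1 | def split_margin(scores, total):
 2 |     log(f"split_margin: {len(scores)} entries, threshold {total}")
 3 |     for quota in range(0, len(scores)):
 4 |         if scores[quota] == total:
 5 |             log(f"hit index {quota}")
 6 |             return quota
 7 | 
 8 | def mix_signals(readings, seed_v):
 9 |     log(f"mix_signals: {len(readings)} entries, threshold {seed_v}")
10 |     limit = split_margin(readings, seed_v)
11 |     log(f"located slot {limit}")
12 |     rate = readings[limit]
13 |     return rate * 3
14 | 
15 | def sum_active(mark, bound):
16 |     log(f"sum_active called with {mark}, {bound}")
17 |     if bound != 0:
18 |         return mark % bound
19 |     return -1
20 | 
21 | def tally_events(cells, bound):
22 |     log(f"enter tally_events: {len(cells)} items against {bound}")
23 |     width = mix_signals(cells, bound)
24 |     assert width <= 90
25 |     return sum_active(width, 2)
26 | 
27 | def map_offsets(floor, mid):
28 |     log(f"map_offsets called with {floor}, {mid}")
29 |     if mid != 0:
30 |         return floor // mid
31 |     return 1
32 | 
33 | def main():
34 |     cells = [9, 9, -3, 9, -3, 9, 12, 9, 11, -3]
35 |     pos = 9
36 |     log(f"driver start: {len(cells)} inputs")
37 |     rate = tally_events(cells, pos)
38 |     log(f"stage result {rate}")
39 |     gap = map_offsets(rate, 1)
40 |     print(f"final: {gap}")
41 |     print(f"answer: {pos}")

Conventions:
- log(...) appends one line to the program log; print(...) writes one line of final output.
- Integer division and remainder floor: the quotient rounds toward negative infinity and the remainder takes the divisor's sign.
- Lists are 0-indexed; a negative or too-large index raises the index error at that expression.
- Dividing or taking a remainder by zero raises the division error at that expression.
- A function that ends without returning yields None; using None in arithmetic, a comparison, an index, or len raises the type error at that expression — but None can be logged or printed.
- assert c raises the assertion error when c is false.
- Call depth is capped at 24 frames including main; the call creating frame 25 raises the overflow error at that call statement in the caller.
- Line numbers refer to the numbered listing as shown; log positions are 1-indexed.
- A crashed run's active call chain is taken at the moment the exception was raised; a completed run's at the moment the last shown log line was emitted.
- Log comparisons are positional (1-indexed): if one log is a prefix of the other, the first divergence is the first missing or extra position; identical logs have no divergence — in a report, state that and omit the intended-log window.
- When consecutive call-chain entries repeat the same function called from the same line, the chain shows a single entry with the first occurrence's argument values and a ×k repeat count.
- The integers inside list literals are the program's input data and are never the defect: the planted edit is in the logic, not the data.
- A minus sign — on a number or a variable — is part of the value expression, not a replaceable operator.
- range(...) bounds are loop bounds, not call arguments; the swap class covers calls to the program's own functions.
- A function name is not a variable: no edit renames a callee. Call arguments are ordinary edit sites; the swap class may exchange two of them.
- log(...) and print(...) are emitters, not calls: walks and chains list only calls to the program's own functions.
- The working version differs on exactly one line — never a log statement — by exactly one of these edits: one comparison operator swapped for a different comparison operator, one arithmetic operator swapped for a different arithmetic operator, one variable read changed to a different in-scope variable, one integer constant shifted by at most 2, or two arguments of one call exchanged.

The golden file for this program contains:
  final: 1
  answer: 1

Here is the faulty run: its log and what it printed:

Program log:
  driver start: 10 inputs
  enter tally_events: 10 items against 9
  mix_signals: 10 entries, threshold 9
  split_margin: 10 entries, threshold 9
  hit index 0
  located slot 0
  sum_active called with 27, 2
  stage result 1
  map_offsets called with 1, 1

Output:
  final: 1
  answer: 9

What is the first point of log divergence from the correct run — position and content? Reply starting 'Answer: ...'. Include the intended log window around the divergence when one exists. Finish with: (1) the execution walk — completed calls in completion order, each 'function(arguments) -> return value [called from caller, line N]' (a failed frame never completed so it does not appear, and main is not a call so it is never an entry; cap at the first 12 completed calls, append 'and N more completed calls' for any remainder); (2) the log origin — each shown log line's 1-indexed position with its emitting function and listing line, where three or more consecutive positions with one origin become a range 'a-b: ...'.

Answer: there is none — every log position agrees.
Execution walk:
  split_margin([9, 9, -3, 9, -3, 9, 12, 9, 11, -3], 9) -> 0  [called from mix_signals, line 10]
  mix_signals([9, 9, -3, 9, -3, 9, 12, 9, 11, -3], 9) -> 27  [called from tally_events, line 23]
  sum_active(27, 2) -> 1  [called from tally_events, line 25]
  tally_events([9, 9, -3, 9, -3, 9, 12, 9, 11, -3], 9) -> 1  [called from main, line 37]
  map_offsets(1, 1) -> 1  [called from main, line 39]
Log origins:
  1: emitted by main (line 36)
  2: emitted by tally_events (line 22)
  3: emitted by mix_signals (line 9)
  4: emitted by split_margin (line 2)
  5: emitted by split_margin (line 5)
  6: emitted by mix_signals (line 11)
  7: emitted by sum_active (line 16)
  8: emitted by main (line 38)
  9: emitted by map_offsets (line 28)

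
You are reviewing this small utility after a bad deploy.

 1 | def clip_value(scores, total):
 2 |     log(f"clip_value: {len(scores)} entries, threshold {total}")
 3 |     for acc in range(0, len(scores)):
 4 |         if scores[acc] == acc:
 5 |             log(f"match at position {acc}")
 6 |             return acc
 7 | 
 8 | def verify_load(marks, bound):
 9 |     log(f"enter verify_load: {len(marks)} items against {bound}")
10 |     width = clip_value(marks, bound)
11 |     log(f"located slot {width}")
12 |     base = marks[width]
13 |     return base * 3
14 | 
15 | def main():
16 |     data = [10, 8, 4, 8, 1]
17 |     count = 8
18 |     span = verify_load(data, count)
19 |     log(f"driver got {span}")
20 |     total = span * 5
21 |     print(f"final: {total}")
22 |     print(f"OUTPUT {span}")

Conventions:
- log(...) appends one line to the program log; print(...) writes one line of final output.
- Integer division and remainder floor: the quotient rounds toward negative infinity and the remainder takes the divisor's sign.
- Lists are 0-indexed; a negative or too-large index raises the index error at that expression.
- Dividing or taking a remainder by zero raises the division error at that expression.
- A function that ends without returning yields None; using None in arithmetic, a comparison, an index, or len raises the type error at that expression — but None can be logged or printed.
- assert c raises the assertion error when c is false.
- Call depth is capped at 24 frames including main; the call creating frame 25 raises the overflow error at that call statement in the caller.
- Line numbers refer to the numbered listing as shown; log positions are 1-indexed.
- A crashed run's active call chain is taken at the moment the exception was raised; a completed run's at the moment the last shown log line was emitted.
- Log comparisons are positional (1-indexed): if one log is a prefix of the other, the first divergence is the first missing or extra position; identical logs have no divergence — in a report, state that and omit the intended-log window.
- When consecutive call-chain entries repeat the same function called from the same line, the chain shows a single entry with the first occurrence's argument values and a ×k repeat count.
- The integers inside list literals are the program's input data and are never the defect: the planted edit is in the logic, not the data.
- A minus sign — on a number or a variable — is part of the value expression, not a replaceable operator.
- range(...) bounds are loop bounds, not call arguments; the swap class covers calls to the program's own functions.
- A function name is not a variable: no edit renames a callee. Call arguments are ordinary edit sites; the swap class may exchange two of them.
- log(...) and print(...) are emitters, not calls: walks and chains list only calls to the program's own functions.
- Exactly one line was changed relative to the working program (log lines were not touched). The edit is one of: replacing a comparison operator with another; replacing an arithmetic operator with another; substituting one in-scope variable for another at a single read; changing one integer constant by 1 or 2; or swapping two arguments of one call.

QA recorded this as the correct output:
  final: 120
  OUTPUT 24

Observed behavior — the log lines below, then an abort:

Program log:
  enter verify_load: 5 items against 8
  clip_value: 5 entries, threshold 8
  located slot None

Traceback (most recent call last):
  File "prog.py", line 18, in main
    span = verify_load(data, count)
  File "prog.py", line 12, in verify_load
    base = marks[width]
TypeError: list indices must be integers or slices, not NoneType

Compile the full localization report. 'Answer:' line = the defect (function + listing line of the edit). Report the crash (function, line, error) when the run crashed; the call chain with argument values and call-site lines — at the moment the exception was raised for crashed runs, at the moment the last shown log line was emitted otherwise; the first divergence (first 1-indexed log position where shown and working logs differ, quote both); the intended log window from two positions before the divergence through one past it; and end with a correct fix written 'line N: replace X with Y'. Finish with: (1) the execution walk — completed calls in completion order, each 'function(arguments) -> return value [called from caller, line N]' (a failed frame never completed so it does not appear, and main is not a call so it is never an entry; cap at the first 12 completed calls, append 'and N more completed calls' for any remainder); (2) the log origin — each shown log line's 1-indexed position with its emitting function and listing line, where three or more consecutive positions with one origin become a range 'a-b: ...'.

Answer: the defect is in clip_value at line 4.
Key observation: Everything matches until log position 3, which reads 'located slot None' in place of 'match at position 1'.
Crash: verify_load, line 12, TypeError.
Call chain: main -> verify_load([10, 8, 4, 8, 1], 8) (called at line 18).
First divergence: position 3; shown 'located slot None' vs intended 'match at position 1'.
Intended log window:
  1: enter verify_load: 5 items against 8
  2: clip_value: 5 entries, threshold 8
  3: match at position 1
  4: located slot 1
Execution walk:
  clip_value([10, 8, 4, 8, 1], 8) -> None  [called from verify_load, line 10]
Log origin:
  1 — verify_load, line 9
  2 — clip_value, line 2
  3 — verify_load, line 11
A correct fix: line 4: replace `scores[acc] == acc` with `scores[acc] == total`.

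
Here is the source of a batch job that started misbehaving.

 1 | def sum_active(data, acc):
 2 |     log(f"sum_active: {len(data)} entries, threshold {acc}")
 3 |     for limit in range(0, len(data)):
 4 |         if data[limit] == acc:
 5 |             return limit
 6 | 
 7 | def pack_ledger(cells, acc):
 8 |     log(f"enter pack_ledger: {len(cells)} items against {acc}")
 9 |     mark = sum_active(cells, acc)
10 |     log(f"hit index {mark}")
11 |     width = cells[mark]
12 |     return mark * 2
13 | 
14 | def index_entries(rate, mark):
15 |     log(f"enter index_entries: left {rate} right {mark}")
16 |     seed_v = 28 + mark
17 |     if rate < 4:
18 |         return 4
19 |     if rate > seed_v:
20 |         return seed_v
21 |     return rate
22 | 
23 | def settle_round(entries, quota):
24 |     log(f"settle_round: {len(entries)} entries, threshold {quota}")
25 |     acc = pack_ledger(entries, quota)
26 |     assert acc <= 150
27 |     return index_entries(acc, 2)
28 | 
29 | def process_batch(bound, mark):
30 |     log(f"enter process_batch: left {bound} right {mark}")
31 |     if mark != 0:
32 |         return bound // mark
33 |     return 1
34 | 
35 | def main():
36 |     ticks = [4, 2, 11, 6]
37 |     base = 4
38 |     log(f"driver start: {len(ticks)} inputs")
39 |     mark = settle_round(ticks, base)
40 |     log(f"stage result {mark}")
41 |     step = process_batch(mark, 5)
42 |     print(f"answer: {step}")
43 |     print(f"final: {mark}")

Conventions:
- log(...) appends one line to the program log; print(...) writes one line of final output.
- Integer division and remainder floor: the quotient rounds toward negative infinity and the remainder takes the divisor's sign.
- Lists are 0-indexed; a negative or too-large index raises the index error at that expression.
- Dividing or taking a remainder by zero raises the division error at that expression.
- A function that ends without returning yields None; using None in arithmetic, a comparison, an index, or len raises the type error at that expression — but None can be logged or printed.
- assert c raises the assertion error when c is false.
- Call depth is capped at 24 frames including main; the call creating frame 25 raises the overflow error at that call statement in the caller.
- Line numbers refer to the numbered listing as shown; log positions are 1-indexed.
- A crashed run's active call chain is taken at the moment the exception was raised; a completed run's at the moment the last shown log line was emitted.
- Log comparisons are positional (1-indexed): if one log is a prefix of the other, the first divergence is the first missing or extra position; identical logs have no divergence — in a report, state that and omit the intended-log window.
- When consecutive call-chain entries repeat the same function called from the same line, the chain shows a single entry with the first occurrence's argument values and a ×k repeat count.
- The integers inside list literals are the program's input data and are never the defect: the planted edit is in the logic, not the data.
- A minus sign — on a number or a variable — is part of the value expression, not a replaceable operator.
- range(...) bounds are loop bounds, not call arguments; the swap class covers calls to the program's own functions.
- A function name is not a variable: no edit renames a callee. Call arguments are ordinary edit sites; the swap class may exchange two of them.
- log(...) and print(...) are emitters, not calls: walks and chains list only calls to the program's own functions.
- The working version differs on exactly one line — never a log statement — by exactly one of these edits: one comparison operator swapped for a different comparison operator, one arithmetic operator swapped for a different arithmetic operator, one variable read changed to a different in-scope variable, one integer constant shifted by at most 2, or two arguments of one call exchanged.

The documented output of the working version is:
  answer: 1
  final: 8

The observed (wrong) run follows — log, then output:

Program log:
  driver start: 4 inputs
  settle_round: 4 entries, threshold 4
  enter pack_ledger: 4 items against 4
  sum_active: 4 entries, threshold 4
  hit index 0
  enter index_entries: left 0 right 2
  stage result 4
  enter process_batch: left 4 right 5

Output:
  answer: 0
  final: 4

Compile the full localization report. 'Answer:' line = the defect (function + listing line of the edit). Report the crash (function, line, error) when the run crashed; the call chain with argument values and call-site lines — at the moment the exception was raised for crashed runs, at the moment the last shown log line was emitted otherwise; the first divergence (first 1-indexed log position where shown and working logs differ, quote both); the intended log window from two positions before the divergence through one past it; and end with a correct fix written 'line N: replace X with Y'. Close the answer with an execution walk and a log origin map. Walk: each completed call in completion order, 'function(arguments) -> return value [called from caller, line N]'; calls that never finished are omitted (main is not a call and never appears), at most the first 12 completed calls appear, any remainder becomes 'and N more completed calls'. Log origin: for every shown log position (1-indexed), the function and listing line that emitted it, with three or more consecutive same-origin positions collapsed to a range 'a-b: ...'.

Answer: the defect is in pack_ledger at line 12.
Key fact: The earliest visible damage is log position 6 — 'enter index_entries: left 0 right 2' rather than the intended 'enter index_entries: left 8 right 2'.
Call chain: main -> process_batch(4, 5) (called at line 41).
First divergence: position 6; shown 'enter index_entries: left 0 right 2' vs intended 'enter index_entries: left 8 right 2'.
Intended log window:
  4: sum_active: 4 entries, threshold 4
  5: hit index 0
  6: enter index_entries: left 8 right 2
  7: stage result 8
Execution walk:
  sum_active([4, 2, 11, 6], 4) -> 0  [called from pack_ledger, line 9]
  pack_ledger([4, 2, 11, 6], 4) -> 0  [called from settle_round, line 25]
  index_entries(0, 2) -> 4  [called from settle_round, line 27]
  settle_round([4, 2, 11, 6], 4) -> 4  [called from main, line 39]
  process_batch(4, 5) -> 0  [called from main, line 41]
Log origin:
  1: logged in main at line 38
  2: logged in settle_round at line 24
  3: logged in pack_ledger at line 8
  4: logged in sum_active at line 2
  5: logged in pack_ledger at line 10
  6: logged in index_entries at line 15
  7: logged in main at line 40
  8: logged in process_batch at line 30
A correct fix: line 12: replace `mark` with `width`.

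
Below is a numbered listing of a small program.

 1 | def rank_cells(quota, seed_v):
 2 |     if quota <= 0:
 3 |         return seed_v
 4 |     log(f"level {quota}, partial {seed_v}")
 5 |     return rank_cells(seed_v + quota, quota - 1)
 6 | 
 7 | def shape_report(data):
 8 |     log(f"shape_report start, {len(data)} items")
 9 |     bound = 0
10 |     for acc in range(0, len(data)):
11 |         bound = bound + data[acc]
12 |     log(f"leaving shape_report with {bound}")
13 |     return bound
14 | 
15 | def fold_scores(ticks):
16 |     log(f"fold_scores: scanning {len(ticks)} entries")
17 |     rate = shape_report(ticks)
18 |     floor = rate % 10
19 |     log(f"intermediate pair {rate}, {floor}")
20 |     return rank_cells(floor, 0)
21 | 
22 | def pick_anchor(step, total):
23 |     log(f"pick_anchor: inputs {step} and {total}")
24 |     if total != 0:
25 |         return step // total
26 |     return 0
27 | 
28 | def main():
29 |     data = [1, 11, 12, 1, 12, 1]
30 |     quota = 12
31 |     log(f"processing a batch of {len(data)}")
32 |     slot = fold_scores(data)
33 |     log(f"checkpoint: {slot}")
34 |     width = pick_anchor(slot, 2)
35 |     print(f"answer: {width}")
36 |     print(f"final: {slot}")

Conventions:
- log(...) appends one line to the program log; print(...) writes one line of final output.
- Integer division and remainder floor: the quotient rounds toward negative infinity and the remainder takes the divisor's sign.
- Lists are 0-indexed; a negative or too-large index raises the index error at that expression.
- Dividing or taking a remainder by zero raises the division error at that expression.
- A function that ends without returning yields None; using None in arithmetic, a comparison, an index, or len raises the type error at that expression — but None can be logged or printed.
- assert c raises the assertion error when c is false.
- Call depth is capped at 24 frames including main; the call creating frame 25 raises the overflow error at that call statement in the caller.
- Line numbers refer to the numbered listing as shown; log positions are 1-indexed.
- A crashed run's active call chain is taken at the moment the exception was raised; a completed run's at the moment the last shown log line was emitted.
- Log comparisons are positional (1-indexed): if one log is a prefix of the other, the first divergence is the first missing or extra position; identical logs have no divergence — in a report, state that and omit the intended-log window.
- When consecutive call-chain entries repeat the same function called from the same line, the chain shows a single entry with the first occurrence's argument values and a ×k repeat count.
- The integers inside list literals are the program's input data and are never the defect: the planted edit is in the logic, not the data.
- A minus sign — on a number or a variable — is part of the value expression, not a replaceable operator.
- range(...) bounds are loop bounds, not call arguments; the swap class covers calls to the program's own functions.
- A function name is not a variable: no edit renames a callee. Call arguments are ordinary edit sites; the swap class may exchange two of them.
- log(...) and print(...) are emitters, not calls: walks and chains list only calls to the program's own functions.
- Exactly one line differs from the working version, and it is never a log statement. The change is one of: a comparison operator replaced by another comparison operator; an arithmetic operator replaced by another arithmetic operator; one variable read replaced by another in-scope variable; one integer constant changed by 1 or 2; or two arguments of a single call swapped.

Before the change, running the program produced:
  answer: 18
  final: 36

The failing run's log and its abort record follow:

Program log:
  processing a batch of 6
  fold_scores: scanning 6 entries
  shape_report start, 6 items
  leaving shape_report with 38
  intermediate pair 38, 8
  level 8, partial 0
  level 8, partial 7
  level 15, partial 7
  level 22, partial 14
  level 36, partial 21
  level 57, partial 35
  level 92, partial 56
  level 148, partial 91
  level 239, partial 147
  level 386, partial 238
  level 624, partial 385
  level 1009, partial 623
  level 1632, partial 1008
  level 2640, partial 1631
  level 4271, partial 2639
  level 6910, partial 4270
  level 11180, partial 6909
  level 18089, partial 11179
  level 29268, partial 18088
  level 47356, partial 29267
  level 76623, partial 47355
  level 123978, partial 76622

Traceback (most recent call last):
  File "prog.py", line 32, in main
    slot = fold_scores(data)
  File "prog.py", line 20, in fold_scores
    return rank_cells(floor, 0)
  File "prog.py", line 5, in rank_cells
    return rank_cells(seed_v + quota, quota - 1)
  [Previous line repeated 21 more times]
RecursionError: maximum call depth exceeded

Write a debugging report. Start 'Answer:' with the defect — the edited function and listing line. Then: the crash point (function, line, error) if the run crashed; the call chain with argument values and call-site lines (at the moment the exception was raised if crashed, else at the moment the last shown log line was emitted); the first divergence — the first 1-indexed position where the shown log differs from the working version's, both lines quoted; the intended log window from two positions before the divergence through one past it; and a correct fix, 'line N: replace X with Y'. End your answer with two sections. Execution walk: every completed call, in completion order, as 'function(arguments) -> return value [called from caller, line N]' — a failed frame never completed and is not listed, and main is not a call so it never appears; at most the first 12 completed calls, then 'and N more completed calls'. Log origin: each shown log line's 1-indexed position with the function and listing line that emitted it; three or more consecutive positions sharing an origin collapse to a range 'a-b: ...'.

Answer: the defect is in rank_cells at line 5.
Key observation: Log line 7 is where behavior first shows: 'level 8, partial 7' appears instead of 'level 7, partial 8'.
Crash: rank_cells, line 5, RecursionError.
Call chain: main -> fold_scores([1, 11, 12, 1, 12, 1]) (called at line 32) -> rank_cells(8, 0) (called at line 20) -> rank_cells(8, 7) (called at line 5) ×21.
First divergence: at position 7 the run shows 'level 8, partial 7' where the working version logs 'level 7, partial 8'.
Intended log window:
  5: intermediate pair 38, 8
  6: level 8, partial 0
  7: level 7, partial 8
  8: level 6, partial 15
Execution walk:
  shape_report([1, 11, 12, 1, 12, 1]) -> 38  [called from fold_scores, line 17]
Origin of each log line:
  1: logged in main at line 31
  2: logged in fold_scores at line 16
  3: logged in shape_report at line 8
  4: logged in shape_report at line 12
  5: logged in fold_scores at line 19
  6-27: logged in rank_cells at line 4
A correct fix: line 5: replace `rank_cells(seed_v + quota, quota - 1)` with `rank_cells(quota - 1, seed_v + quota)`.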